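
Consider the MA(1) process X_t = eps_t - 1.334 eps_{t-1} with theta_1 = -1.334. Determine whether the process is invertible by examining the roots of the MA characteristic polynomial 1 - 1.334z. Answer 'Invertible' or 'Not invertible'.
\text{Not invertible}

The MA(q) characteristic polynomial is P(z) = 1 - 1.334z.
Invertibility requires all roots to lie outside the unit circle, i.e. |z| > 1 for every root.
This is linear in z: 1 + (-1.334) z = 0  =>  z = -1/(-1.334) = 0.749625,  |z| = 0.749625.
Moduli of all roots: 0.7496.
All moduli strictly greater than 1? No.
Verdict: Not invertible.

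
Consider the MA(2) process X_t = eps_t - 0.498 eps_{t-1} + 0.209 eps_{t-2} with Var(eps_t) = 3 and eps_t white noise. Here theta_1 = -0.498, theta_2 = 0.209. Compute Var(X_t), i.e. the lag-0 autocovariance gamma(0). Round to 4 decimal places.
\gamma(0) = 3.8751

For an MA(q) process X_t = eps_t + sum_i theta_i eps_{t-i} with
Var(eps_t) = sigma^2, the variance is
  gamma(0) = sigma^2 * (1 + sum_i theta_i^2).
  sum_i theta_i^2 = (-0.498)^2 + (0.209)^2 = 0.248004 + 0.043681 = 0.291685.
  gamma(0) = 3 * (1 + 0.291685) = 3 * 1.291685 = 3.875055, which rounds to 3.8751.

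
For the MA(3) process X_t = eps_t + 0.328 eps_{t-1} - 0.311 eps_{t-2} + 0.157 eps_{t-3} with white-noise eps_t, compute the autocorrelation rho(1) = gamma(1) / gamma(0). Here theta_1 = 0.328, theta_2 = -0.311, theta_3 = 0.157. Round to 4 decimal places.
\rho(1) = 0.1442

For an MA(q) process with theta_0 = 1, the autocovariance is
  gamma(k) = sigma^2 * sum_{i=0..q-k} theta_i * theta_{i+k},
and rho(k) = gamma(k) / gamma(0). Sigma^2 cancels.
  numerator   = (1)*(0.328) + (0.328)*(-0.311) + (-0.311)*(0.157) = 0.177165.
  denominator = (1)^2 + (0.328)^2 + (-0.311)^2 + (0.157)^2 = 1.228954.
  rho(1) = 0.177165 / 1.228954 = 0.1442.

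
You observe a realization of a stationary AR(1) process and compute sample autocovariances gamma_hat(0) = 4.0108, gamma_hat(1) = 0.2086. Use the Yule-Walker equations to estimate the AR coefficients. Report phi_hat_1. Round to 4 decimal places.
\hat\phi_{1} = 0.0520

The Yule-Walker equations for an AR(p) process read, in matrix form,
  Gamma_p phi = r_p,   with   (Gamma_p)_{ij} = gamma(|i - j|),
                       (r_p)_i = gamma(i),   i,j = 1..p.
Substitute the sample gammas (Toeplitz matrix and right-hand side of size 1):
  Gamma_p = [[4.0108]]
  r_p     = [0.2086]
With p = 1 this is the single equation gamma(0) phi_1 = gamma(1):
  phi_hat_1 = gamma(1) / gamma(0) = 0.2086 / 4.0108 = 0.0520.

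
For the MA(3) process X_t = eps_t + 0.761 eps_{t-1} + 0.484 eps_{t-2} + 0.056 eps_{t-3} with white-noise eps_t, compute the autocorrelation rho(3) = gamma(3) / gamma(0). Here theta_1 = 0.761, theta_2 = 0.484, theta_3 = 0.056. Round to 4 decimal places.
\rho(3) = 0.0308

For an MA(q) process with theta_0 = 1, the autocovariance is
  gamma(k) = sigma^2 * sum_{i=0..q-k} theta_i * theta_{i+k},
and rho(k) = gamma(k) / gamma(0). Sigma^2 cancels.
  numerator   = (1)*(0.056) = 0.056.
  denominator = (1)^2 + (0.761)^2 + (0.484)^2 + (0.056)^2 = 1.816513.
  rho(3) = 0.056 / 1.816513 = 0.0308.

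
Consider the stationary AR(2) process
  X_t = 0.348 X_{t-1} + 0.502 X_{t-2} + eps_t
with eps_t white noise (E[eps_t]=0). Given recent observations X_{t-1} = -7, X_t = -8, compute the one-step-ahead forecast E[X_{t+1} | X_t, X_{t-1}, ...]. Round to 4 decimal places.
E[X_{t+1} \mid \mathcal F_t] = -6.2980

For an AR(p) model X_t = c + sum_i phi_i X_{t-i} + eps_t, the
one-step-ahead conditional mean is
  E[X_{t+1} | X_t, ...] = c + sum_i phi_i X_{t+1-i}.
Substitute known values:
  E[X_{t+1} | ...] = (0.348) * (-8) + (0.502) * (-7)
                   = -6.2980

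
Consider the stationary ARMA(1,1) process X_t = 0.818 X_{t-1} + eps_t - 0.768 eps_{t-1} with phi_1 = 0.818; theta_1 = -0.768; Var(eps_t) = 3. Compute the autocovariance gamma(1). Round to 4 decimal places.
\gamma(1) = 0.1685

Multiply the model equation by X_{t-k} and take expectations. With theta_0 = psi_0 = 1 and psi_j the MA(infinity) weights, this gives
  gamma(k) - sum_i phi_i gamma(k-i) = c_k,
  c_k = sigma^2 * sum_{j=k..q} theta_j psi_{j-k}   (c_k = 0 for k > q),
using gamma(-m) = gamma(m).
psi-weights needed (psi_j = theta_j + sum_i phi_i psi_{j-i}):
  psi_1 = theta_1 + phi_1 = -0.768 + (0.818) = 0.05
Right-hand sides:
  c_0 = sigma^2 (1 + theta_1 psi_1) = 3 * (1 + (-0.768)(0.05)) = 3 * 0.9616 = 2.8848
  c_1 = sigma^2 theta_1 = 3 * (-0.768) = -2.304
  c_2 = 0
Equations for k = 0 and k = 1 (AR order 1):
  gamma(0) = phi_1 gamma(1) + c_0
  gamma(1) = phi_1 gamma(0) + c_1
Substituting the second into the first: gamma(0) (1 - phi_1^2) = c_0 + phi_1 c_1, so
  gamma(0) = (c_0 + phi_1 c_1) / (1 - phi_1^2) = (2.8848 + (0.818)(-2.304)) / (1 - (0.818)^2) = 1.000128 / 0.330876 = 3.022667.
  gamma(1) = phi_1 gamma(0) + c_1 = (0.818)(3.022667) + (-2.304) = 0.168542.
Therefore gamma(1) = 0.1685 (to 4 decimal places).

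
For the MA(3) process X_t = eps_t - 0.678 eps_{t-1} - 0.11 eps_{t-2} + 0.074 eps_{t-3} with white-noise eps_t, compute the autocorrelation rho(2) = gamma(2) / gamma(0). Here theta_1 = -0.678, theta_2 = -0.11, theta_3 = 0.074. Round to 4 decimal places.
\rho(2) = -0.1084

For an MA(q) process with theta_0 = 1, the autocovariance is
  gamma(k) = sigma^2 * sum_{i=0..q-k} theta_i * theta_{i+k},
and rho(k) = gamma(k) / gamma(0). Sigma^2 cancels.
  numerator   = (1)*(-0.11) + (-0.678)*(0.074) = -0.160172.
  denominator = (1)^2 + (-0.678)^2 + (-0.11)^2 + (0.074)^2 = 1.47726.
  rho(2) = -0.160172 / 1.47726 = -0.1084.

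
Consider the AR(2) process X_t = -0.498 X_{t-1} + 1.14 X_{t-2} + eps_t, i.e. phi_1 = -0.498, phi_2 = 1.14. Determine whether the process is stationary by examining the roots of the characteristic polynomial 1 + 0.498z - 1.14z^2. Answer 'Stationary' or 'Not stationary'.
\text{Not stationary}

The AR(p) characteristic polynomial is P(z) = 1 + 0.498z - 1.14z^2.
Stationarity requires all roots to lie outside the unit circle, i.e. |z| > 1 for every root.
Set 1 + (0.498) z + (-1.14) z^2 = 0, i.e. a z^2 + b z + c = 0 with a = -1.14, b = 0.498, c = 1.
Discriminant D = b^2 - 4ac = (0.498)^2 - 4*(-1.14)*1 = 0.248004 - (-4.56) = 4.808004.
D >= 0, so the roots are real: z = (-b +/- sqrt(D)) / (2a) = (-0.498 +/- 2.192716) / (-2.28).
  z_1 = (-0.498 + 2.192716) / (-2.28) = -0.7433,   |z_1| = 0.7433.
  z_2 = (-0.498 - 2.192716) / (-2.28) = 1.1801,   |z_2| = 1.1801.
Moduli of all roots: 0.7433, 1.1801.
All moduli strictly greater than 1? No.
Verdict: Not stationary.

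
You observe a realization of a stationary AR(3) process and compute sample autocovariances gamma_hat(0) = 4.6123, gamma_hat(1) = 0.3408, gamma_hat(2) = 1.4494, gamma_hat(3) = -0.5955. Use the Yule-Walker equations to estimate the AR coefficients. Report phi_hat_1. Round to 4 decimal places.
\hat\phi_{1} = 0.1090

The Yule-Walker equations for an AR(p) process read, in matrix form,
  Gamma_p phi = r_p,   with   (Gamma_p)_{ij} = gamma(|i - j|),
                       (r_p)_i = gamma(i),   i,j = 1..p.
Substitute the sample gammas (Toeplitz matrix and right-hand side of size 3):
  Gamma_p = [[4.6123, 0.3408, 1.4494], [0.3408, 4.6123, 0.3408], [1.4494, 0.3408, 4.6123]]
  r_p     = [0.3408, 1.4494, -0.5955]
Written out (R1..R3):
  (R1) 4.6123 phi_1 + 0.3408 phi_2 + 1.4494 phi_3 = 0.3408
  (R2) 0.3408 phi_1 + 4.6123 phi_2 + 0.3408 phi_3 = 1.4494
  (R3) 1.4494 phi_1 + 0.3408 phi_2 + 4.6123 phi_3 = -0.5955
Gaussian elimination:
  R2 <- R2 - (0.3408/4.6123) R1 = R2 - (0.073889) R1:  4.587118 phi_2 + 0.233705 phi_3 = 1.424218
  R3 <- R3 - (1.4494/4.6123) R1 = R3 - (0.314247) R1:  0.233705 phi_2 + 4.156831 phi_3 = -0.702595
  R3 <- R3 - (0.233705/4.587118) R2 = R3 - (0.050948) R2:  4.144924 phi_3 = -0.775156
Back-substitution:
  phi_hat_3 = -0.775156 / 4.144924 = -0.187013
  phi_hat_2 = (1.424218 - (0.233705)(-0.187013)) / 4.587118 = 0.32001
  phi_hat_1 = (0.3408 - (0.3408)(0.32001) - (1.4494)(-0.187013)) / 4.6123 = 0.109012
So phi_hat = [0.1090, 0.3200, -0.1870].
Therefore phi_hat_1 = 0.1090.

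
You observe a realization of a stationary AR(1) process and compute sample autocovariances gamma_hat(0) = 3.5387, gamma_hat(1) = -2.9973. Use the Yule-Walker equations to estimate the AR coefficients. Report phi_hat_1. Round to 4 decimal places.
\hat\phi_{1} = -0.8470

The Yule-Walker equations for an AR(p) process read, in matrix form,
  Gamma_p phi = r_p,   with   (Gamma_p)_{ij} = gamma(|i - j|),
                       (r_p)_i = gamma(i),   i,j = 1..p.
Substitute the sample gammas (Toeplitz matrix and right-hand side of size 1):
  Gamma_p = [[3.5387]]
  r_p     = [-2.9973]
With p = 1 this is the single equation gamma(0) phi_1 = gamma(1):
  phi_hat_1 = gamma(1) / gamma(0) = -2.9973 / 3.5387 = -0.8470.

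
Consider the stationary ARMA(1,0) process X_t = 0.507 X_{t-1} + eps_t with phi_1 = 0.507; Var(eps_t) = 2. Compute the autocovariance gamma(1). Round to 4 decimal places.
\gamma(1) = 1.3648

Multiply the model equation by X_{t-k} and take expectations. With theta_0 = psi_0 = 1 and psi_j the MA(infinity) weights, this gives
  gamma(k) - sum_i phi_i gamma(k-i) = c_k,
  c_k = sigma^2 * sum_{j=k..q} theta_j psi_{j-k}   (c_k = 0 for k > q),
using gamma(-m) = gamma(m).
Pure AR (q = 0): c_0 = sigma^2 = 2, c_k = 0 for k >= 1.
Equations for k = 0 and k = 1 (AR order 1):
  gamma(0) = phi_1 gamma(1) + c_0
  gamma(1) = phi_1 gamma(0) + c_1
Substituting the second into the first: gamma(0) (1 - phi_1^2) = c_0 + phi_1 c_1, so
  gamma(0) = c_0 / (1 - phi_1^2) = 2 / (1 - (0.507)^2) = 2 / 0.742951 = 2.691968.
  gamma(1) = phi_1 gamma(0) = (0.507)(2.691968) = 1.364828.
Therefore gamma(1) = 1.3648 (to 4 decimal places).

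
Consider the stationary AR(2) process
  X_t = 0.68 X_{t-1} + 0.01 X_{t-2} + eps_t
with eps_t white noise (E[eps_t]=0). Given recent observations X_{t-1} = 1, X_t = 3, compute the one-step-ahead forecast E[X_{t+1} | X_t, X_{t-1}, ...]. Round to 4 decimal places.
E[X_{t+1} \mid \mathcal F_t] = 2.0500

For an AR(p) model X_t = c + sum_i phi_i X_{t-i} + eps_t, the
one-step-ahead conditional mean is
  E[X_{t+1} | X_t, ...] = c + sum_i phi_i X_{t+1-i}.
Substitute known values:
  E[X_{t+1} | ...] = (0.68) * (3) + (0.01) * (1)
                   = 2.0500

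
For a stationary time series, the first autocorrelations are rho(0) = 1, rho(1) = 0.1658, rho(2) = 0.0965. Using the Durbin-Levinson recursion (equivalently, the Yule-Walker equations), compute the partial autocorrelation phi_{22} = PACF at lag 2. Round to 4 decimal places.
\phi_{22} = 0.0710

The PACF at lag k is phi_{kk}, the last component of the solution
to the Yule-Walker system G_k phi = r_k where
  (G_k)_{ij} = rho(|i - j|), (r_k)_i = rho(i), i,j = 1..k.
Equivalently, Durbin-Levinson gives phi_{kk} iteratively:
  phi_{11} = rho(1)
  phi_{kk} = [rho(k) - sum_{j=1..k-1} phi_{k-1,j} rho(k-j)]
            / [1 - sum_{j=1..k-1} phi_{k-1,j} rho(j)],
  phi_{k,j} = phi_{k-1,j} - phi_{kk} phi_{k-1,k-j},  j = 1..k-1.
Step k = 1:
  phi_11 = rho(1) = 0.1658.
Step k = 2:
  phi_22 = [rho(2) - phi_11 rho(1)] / [1 - phi_11 rho(1)] = [0.0965 - (0.1658)(0.1658)] / [1 - (0.1658)(0.1658)]
         = 0.06901036 / 0.97251036 = 0.071.
Therefore phi_{22} = 0.0710.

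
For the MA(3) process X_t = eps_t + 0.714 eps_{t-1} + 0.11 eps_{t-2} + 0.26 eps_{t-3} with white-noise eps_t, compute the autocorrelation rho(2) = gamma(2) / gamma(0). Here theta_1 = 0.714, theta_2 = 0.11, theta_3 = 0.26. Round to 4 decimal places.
\rho(2) = 0.1860

For an MA(q) process with theta_0 = 1, the autocovariance is
  gamma(k) = sigma^2 * sum_{i=0..q-k} theta_i * theta_{i+k},
and rho(k) = gamma(k) / gamma(0). Sigma^2 cancels.
  numerator   = (1)*(0.11) + (0.714)*(0.26) = 0.29564.
  denominator = (1)^2 + (0.714)^2 + (0.11)^2 + (0.26)^2 = 1.589496.
  rho(2) = 0.29564 / 1.589496 = 0.1860.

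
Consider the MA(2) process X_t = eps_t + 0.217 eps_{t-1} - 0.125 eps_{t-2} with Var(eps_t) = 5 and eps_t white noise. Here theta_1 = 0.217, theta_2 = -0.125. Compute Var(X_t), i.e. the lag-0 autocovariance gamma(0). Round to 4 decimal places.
\gamma(0) = 5.3136

For an MA(q) process X_t = eps_t + sum_i theta_i eps_{t-i} with
Var(eps_t) = sigma^2, the variance is
  gamma(0) = sigma^2 * (1 + sum_i theta_i^2).
  sum_i theta_i^2 = (0.217)^2 + (-0.125)^2 = 0.047089 + 0.015625 = 0.062714.
  gamma(0) = 5 * (1 + 0.062714) = 5 * 1.062714 = 5.31357, which rounds to 5.3136.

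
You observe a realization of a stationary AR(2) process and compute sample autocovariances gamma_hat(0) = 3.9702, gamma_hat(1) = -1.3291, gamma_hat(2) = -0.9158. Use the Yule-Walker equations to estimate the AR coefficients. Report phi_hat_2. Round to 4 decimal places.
\hat\phi_{2} = -0.3860

The Yule-Walker equations for an AR(p) process read, in matrix form,
  Gamma_p phi = r_p,   with   (Gamma_p)_{ij} = gamma(|i - j|),
                       (r_p)_i = gamma(i),   i,j = 1..p.
Substitute the sample gammas (Toeplitz matrix and right-hand side of size 2):
  Gamma_p = [[3.9702, -1.3291], [-1.3291, 3.9702]]
  r_p     = [-1.3291, -0.9158]
Written out:
  3.9702 phi_1 - 1.3291 phi_2 = -1.3291
  -1.3291 phi_1 + 3.9702 phi_2 = -0.9158
Solve by Cramer's rule:
  det = gamma(0)^2 - gamma(1)^2 = (3.9702)^2 - (-1.3291)^2 = 15.76248804 - 1.76650681 = 13.99598123
  phi_hat_1 = [gamma(1) gamma(0) - gamma(1) gamma(2)] / det = [(-1.3291)(3.9702) - (-1.3291)(-0.9158)] / 13.99598123 = -6.4939826 / 13.99598123 = -0.464
  phi_hat_2 = [gamma(0) gamma(2) - gamma(1)^2] / det = [(3.9702)(-0.9158) - (-1.3291)^2] / 13.99598123 = -5.40241597 / 13.99598123 = -0.386
So phi_hat = [-0.4640, -0.3860].
Therefore phi_hat_2 = -0.3860.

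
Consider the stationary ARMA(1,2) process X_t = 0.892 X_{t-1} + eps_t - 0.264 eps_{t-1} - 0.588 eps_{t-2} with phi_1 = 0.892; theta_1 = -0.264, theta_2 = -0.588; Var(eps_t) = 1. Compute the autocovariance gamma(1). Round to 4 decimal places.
\gamma(1) = 0.6139

Multiply the model equation by X_{t-k} and take expectations. With theta_0 = psi_0 = 1 and psi_j the MA(infinity) weights, this gives
  gamma(k) - sum_i phi_i gamma(k-i) = c_k,
  c_k = sigma^2 * sum_{j=k..q} theta_j psi_{j-k}   (c_k = 0 for k > q),
using gamma(-m) = gamma(m).
psi-weights needed (psi_j = theta_j + sum_i phi_i psi_{j-i}):
  psi_1 = theta_1 + phi_1 = -0.264 + (0.892) = 0.628
  psi_2 = theta_2 + phi_1 psi_1 = -0.588 + (0.892)(0.628) = -0.027824
Right-hand sides:
  c_0 = sigma^2 (1 + theta_1 psi_1 + theta_2 psi_2) = 1 * (1 + (-0.264)(0.628) + (-0.588)(-0.027824)) = 1 * 0.850569 = 0.850569
  c_1 = sigma^2 (theta_1 + theta_2 psi_1) = 1 * (-0.264 + (-0.588)(0.628)) = -0.633264
  c_2 = sigma^2 theta_2 = 1 * (-0.588) = -0.588
Equations for k = 0 and k = 1 (AR order 1):
  gamma(0) = phi_1 gamma(1) + c_0
  gamma(1) = phi_1 gamma(0) + c_1
Substituting the second into the first: gamma(0) (1 - phi_1^2) = c_0 + phi_1 c_1, so
  gamma(0) = (c_0 + phi_1 c_1) / (1 - phi_1^2) = (0.850569 + (0.892)(-0.633264)) / (1 - (0.892)^2) = 0.285697 / 0.204336 = 1.398173.
  gamma(1) = phi_1 gamma(0) + c_1 = (0.892)(1.398173) + (-0.633264) = 0.613906.
Therefore gamma(1) = 0.6139 (to 4 decimal places).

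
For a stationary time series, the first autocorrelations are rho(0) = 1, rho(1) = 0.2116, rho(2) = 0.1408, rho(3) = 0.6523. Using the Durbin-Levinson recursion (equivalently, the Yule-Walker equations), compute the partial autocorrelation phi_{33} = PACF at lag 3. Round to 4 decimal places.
\phi_{33} = 0.6390

The PACF at lag k is phi_{kk}, the last component of the solution
to the Yule-Walker system G_k phi = r_k where
  (G_k)_{ij} = rho(|i - j|), (r_k)_i = rho(i), i,j = 1..k.
Equivalently, Durbin-Levinson gives phi_{kk} iteratively:
  phi_{11} = rho(1)
  phi_{kk} = [rho(k) - sum_{j=1..k-1} phi_{k-1,j} rho(k-j)]
            / [1 - sum_{j=1..k-1} phi_{k-1,j} rho(j)],
  phi_{k,j} = phi_{k-1,j} - phi_{kk} phi_{k-1,k-j},  j = 1..k-1.
Step k = 1:
  phi_11 = rho(1) = 0.2116.
Step k = 2:
  phi_22 = [rho(2) - phi_11 rho(1)] / [1 - phi_11 rho(1)] = [0.1408 - (0.2116)(0.2116)] / [1 - (0.2116)(0.2116)]
         = 0.09602544 / 0.95522544 = 0.100526.
  Update: phi_21 = phi_11 - phi_22 phi_11 = 0.2116 - (0.100526)(0.2116) = 0.190329.
Step k = 3:
  phi_33 = [rho(3) - phi_21 rho(2) - phi_22 rho(1)] / [1 - phi_21 rho(1) - phi_22 rho(2)]
    numerator   = 0.6523 - (0.190329)(0.1408) - (0.100526)(0.2116) = 0.60423033
    denominator = 1 - (0.190329)(0.2116) - (0.100526)(0.1408) = 0.94557234
  phi_33 = 0.60423033 / 0.94557234 = 0.639.
Therefore phi_{33} = 0.6390.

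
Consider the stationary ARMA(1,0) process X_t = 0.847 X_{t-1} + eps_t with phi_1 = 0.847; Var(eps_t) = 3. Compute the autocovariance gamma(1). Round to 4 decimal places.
\gamma(1) = 8.9918

Multiply the model equation by X_{t-k} and take expectations. With theta_0 = psi_0 = 1 and psi_j the MA(infinity) weights, this gives
  gamma(k) - sum_i phi_i gamma(k-i) = c_k,
  c_k = sigma^2 * sum_{j=k..q} theta_j psi_{j-k}   (c_k = 0 for k > q),
using gamma(-m) = gamma(m).
Pure AR (q = 0): c_0 = sigma^2 = 3, c_k = 0 for k >= 1.
Equations for k = 0 and k = 1 (AR order 1):
  gamma(0) = phi_1 gamma(1) + c_0
  gamma(1) = phi_1 gamma(0) + c_1
Substituting the second into the first: gamma(0) (1 - phi_1^2) = c_0 + phi_1 c_1, so
  gamma(0) = c_0 / (1 - phi_1^2) = 3 / (1 - (0.847)^2) = 3 / 0.282591 = 10.616049.
  gamma(1) = phi_1 gamma(0) = (0.847)(10.616049) = 8.991794.
Therefore gamma(1) = 8.9918 (to 4 decimal places).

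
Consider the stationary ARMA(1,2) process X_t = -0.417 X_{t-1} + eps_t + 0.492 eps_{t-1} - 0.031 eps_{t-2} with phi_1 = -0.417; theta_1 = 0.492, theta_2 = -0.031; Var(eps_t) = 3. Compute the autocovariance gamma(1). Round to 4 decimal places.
\gamma(1) = 0.2051

Multiply the model equation by X_{t-k} and take expectations. With theta_0 = psi_0 = 1 and psi_j the MA(infinity) weights, this gives
  gamma(k) - sum_i phi_i gamma(k-i) = c_k,
  c_k = sigma^2 * sum_{j=k..q} theta_j psi_{j-k}   (c_k = 0 for k > q),
using gamma(-m) = gamma(m).
psi-weights needed (psi_j = theta_j + sum_i phi_i psi_{j-i}):
  psi_1 = theta_1 + phi_1 = 0.492 + (-0.417) = 0.075
  psi_2 = theta_2 + phi_1 psi_1 = -0.031 + (-0.417)(0.075) = -0.062275
Right-hand sides:
  c_0 = sigma^2 (1 + theta_1 psi_1 + theta_2 psi_2) = 3 * (1 + (0.492)(0.075) + (-0.031)(-0.062275)) = 3 * 1.038831 = 3.116492
  c_1 = sigma^2 (theta_1 + theta_2 psi_1) = 3 * (0.492 + (-0.031)(0.075)) = 1.469025
  c_2 = sigma^2 theta_2 = 3 * (-0.031) = -0.093
Equations for k = 0 and k = 1 (AR order 1):
  gamma(0) = phi_1 gamma(1) + c_0
  gamma(1) = phi_1 gamma(0) + c_1
Substituting the second into the first: gamma(0) (1 - phi_1^2) = c_0 + phi_1 c_1, so
  gamma(0) = (c_0 + phi_1 c_1) / (1 - phi_1^2) = (3.116492 + (-0.417)(1.469025)) / (1 - (-0.417)^2) = 2.503908 / 0.826111 = 3.030958.
  gamma(1) = phi_1 gamma(0) + c_1 = (-0.417)(3.030958) + (1.469025) = 0.205115.
Therefore gamma(1) = 0.2051 (to 4 decimal places).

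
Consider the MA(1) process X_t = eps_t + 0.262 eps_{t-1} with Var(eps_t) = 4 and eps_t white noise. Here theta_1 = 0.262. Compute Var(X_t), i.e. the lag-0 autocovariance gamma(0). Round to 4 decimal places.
\gamma(0) = 4.2746

For an MA(q) process X_t = eps_t + sum_i theta_i eps_{t-i} with
Var(eps_t) = sigma^2, the variance is
  gamma(0) = sigma^2 * (1 + sum_i theta_i^2).
  sum_i theta_i^2 = (0.262)^2 = 0.068644.
  gamma(0) = 4 * (1 + 0.068644) = 4 * 1.068644 = 4.274576, which rounds to 4.2746.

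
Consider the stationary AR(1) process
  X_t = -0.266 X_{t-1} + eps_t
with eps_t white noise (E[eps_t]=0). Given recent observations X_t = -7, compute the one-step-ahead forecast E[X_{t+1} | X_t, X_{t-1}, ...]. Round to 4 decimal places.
E[X_{t+1} \mid \mathcal F_t] = 1.8620

For an AR(p) model X_t = c + sum_i phi_i X_{t-i} + eps_t, the
one-step-ahead conditional mean is
  E[X_{t+1} | X_t, ...] = c + sum_i phi_i X_{t+1-i}.
Substitute known values:
  E[X_{t+1} | ...] = (-0.266) * (-7)
                   = 1.8620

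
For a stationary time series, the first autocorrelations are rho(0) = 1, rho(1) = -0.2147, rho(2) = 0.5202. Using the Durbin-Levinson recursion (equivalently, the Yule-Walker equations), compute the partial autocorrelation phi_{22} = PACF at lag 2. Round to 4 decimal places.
\phi_{22} = 0.4970

The PACF at lag k is phi_{kk}, the last component of the solution
to the Yule-Walker system G_k phi = r_k where
  (G_k)_{ij} = rho(|i - j|), (r_k)_i = rho(i), i,j = 1..k.
Equivalently, Durbin-Levinson gives phi_{kk} iteratively:
  phi_{11} = rho(1)
  phi_{kk} = [rho(k) - sum_{j=1..k-1} phi_{k-1,j} rho(k-j)]
            / [1 - sum_{j=1..k-1} phi_{k-1,j} rho(j)],
  phi_{k,j} = phi_{k-1,j} - phi_{kk} phi_{k-1,k-j},  j = 1..k-1.
Step k = 1:
  phi_11 = rho(1) = -0.2147.
Step k = 2:
  phi_22 = [rho(2) - phi_11 rho(1)] / [1 - phi_11 rho(1)] = [0.5202 - (-0.2147)(-0.2147)] / [1 - (-0.2147)(-0.2147)]
         = 0.47410391 / 0.95390391 = 0.497.
Therefore phi_{22} = 0.4970.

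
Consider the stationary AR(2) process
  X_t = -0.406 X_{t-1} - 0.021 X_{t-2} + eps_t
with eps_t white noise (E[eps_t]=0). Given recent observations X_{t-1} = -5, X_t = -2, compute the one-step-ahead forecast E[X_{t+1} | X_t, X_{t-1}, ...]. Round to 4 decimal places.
E[X_{t+1} \mid \mathcal F_t] = 0.9170

For an AR(p) model X_t = c + sum_i phi_i X_{t-i} + eps_t, the
one-step-ahead conditional mean is
  E[X_{t+1} | X_t, ...] = c + sum_i phi_i X_{t+1-i}.
Substitute known values:
  E[X_{t+1} | ...] = (-0.406) * (-2) + (-0.021) * (-5)
                   = 0.9170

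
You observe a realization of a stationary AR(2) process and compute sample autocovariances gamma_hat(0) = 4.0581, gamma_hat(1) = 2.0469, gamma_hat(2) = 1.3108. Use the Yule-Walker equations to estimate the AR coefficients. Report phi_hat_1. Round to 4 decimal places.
\hat\phi_{1} = 0.4580

The Yule-Walker equations for an AR(p) process read, in matrix form,
  Gamma_p phi = r_p,   with   (Gamma_p)_{ij} = gamma(|i - j|),
                       (r_p)_i = gamma(i),   i,j = 1..p.
Substitute the sample gammas (Toeplitz matrix and right-hand side of size 2):
  Gamma_p = [[4.0581, 2.0469], [2.0469, 4.0581]]
  r_p     = [2.0469, 1.3108]
Written out:
  4.0581 phi_1 + 2.0469 phi_2 = 2.0469
  2.0469 phi_1 + 4.0581 phi_2 = 1.3108
Solve by Cramer's rule:
  det = gamma(0)^2 - gamma(1)^2 = (4.0581)^2 - (2.0469)^2 = 16.46817561 - 4.18979961 = 12.278376
  phi_hat_1 = [gamma(1) gamma(0) - gamma(1) gamma(2)] / det = [(2.0469)(4.0581) - (2.0469)(1.3108)] / 12.278376 = 5.62344837 / 12.278376 = 0.458
  phi_hat_2 = [gamma(0) gamma(2) - gamma(1)^2] / det = [(4.0581)(1.3108) - (2.0469)^2] / 12.278376 = 1.12955787 / 12.278376 = 0.092
So phi_hat = [0.4580, 0.0920].
Therefore phi_hat_1 = 0.4580.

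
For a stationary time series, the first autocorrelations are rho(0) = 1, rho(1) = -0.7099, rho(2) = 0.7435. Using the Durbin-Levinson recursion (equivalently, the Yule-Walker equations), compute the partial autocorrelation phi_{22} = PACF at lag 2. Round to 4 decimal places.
\phi_{22} = 0.4829

The PACF at lag k is phi_{kk}, the last component of the solution
to the Yule-Walker system G_k phi = r_k where
  (G_k)_{ij} = rho(|i - j|), (r_k)_i = rho(i), i,j = 1..k.
Equivalently, Durbin-Levinson gives phi_{kk} iteratively:
  phi_{11} = rho(1)
  phi_{kk} = [rho(k) - sum_{j=1..k-1} phi_{k-1,j} rho(k-j)]
            / [1 - sum_{j=1..k-1} phi_{k-1,j} rho(j)],
  phi_{k,j} = phi_{k-1,j} - phi_{kk} phi_{k-1,k-j},  j = 1..k-1.
Step k = 1:
  phi_11 = rho(1) = -0.7099.
Step k = 2:
  phi_22 = [rho(2) - phi_11 rho(1)] / [1 - phi_11 rho(1)] = [0.7435 - (-0.7099)(-0.7099)] / [1 - (-0.7099)(-0.7099)]
         = 0.23954199 / 0.49604199 = 0.4829.
Therefore phi_{22} = 0.4829.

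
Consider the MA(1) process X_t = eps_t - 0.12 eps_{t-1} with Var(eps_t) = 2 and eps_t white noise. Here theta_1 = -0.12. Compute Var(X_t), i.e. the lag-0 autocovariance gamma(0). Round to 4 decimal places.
\gamma(0) = 2.0288

For an MA(q) process X_t = eps_t + sum_i theta_i eps_{t-i} with
Var(eps_t) = sigma^2, the variance is
  gamma(0) = sigma^2 * (1 + sum_i theta_i^2).
  sum_i theta_i^2 = (-0.12)^2 = 0.0144.
  gamma(0) = 2 * (1 + 0.0144) = 2 * 1.0144 = 2.0288.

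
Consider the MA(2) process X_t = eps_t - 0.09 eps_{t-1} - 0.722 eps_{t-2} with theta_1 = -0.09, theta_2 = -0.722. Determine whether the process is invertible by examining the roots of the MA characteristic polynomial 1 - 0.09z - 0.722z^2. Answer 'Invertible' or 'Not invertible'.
\text{Invertible}

The MA(q) characteristic polynomial is P(z) = 1 - 0.09z - 0.722z^2.
Invertibility requires all roots to lie outside the unit circle, i.e. |z| > 1 for every root.
Set 1 + (-0.09) z + (-0.722) z^2 = 0, i.e. a z^2 + b z + c = 0 with a = -0.722, b = -0.09, c = 1.
Discriminant D = b^2 - 4ac = (-0.09)^2 - 4*(-0.722)*1 = 0.0081 - (-2.888) = 2.8961.
D >= 0, so the roots are real: z = (-b +/- sqrt(D)) / (2a) = (0.09 +/- 1.701793) / (-1.444).
  z_1 = (0.09 + 1.701793) / (-1.444) = -1.2409,   |z_1| = 1.2409.
  z_2 = (0.09 - 1.701793) / (-1.444) = 1.1162,   |z_2| = 1.1162.
Moduli of all roots: 1.2409, 1.1162.
All moduli strictly greater than 1? Yes.
Verdict: Invertible.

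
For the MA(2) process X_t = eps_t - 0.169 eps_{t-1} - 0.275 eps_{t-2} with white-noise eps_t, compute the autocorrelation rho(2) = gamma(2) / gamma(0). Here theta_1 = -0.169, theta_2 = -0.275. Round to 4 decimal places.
\rho(2) = -0.2491

For an MA(q) process with theta_0 = 1, the autocovariance is
  gamma(k) = sigma^2 * sum_{i=0..q-k} theta_i * theta_{i+k},
and rho(k) = gamma(k) / gamma(0). Sigma^2 cancels.
  numerator   = (1)*(-0.275) = -0.275.
  denominator = (1)^2 + (-0.169)^2 + (-0.275)^2 = 1.104186.
  rho(2) = -0.275 / 1.104186 = -0.2491.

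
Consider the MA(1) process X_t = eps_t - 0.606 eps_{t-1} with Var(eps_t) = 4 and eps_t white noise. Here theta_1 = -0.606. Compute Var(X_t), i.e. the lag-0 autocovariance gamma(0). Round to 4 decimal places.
\gamma(0) = 5.4689

For an MA(q) process X_t = eps_t + sum_i theta_i eps_{t-i} with
Var(eps_t) = sigma^2, the variance is
  gamma(0) = sigma^2 * (1 + sum_i theta_i^2).
  sum_i theta_i^2 = (-0.606)^2 = 0.367236.
  gamma(0) = 4 * (1 + 0.367236) = 4 * 1.367236 = 5.468944, which rounds to 5.4689.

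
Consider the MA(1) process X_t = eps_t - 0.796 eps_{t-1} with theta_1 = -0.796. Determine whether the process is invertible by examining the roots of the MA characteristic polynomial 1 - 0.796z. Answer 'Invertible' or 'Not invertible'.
\text{Invertible}

The MA(q) characteristic polynomial is P(z) = 1 - 0.796z.
Invertibility requires all roots to lie outside the unit circle, i.e. |z| > 1 for every root.
This is linear in z: 1 + (-0.796) z = 0  =>  z = -1/(-0.796) = 1.256281,  |z| = 1.256281.
Moduli of all roots: 1.2563.
All moduli strictly greater than 1? Yes.
Verdict: Invertible.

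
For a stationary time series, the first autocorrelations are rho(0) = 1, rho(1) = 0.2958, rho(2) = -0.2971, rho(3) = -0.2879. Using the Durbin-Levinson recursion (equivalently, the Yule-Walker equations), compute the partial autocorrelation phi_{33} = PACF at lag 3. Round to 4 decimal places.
\phi_{33} = -0.0510

The PACF at lag k is phi_{kk}, the last component of the solution
to the Yule-Walker system G_k phi = r_k where
  (G_k)_{ij} = rho(|i - j|), (r_k)_i = rho(i), i,j = 1..k.
Equivalently, Durbin-Levinson gives phi_{kk} iteratively:
  phi_{11} = rho(1)
  phi_{kk} = [rho(k) - sum_{j=1..k-1} phi_{k-1,j} rho(k-j)]
            / [1 - sum_{j=1..k-1} phi_{k-1,j} rho(j)],
  phi_{k,j} = phi_{k-1,j} - phi_{kk} phi_{k-1,k-j},  j = 1..k-1.
Step k = 1:
  phi_11 = rho(1) = 0.2958.
Step k = 2:
  phi_22 = [rho(2) - phi_11 rho(1)] / [1 - phi_11 rho(1)] = [-0.2971 - (0.2958)(0.2958)] / [1 - (0.2958)(0.2958)]
         = -0.38459764 / 0.91250236 = -0.421476.
  Update: phi_21 = phi_11 - phi_22 phi_11 = 0.2958 - (-0.421476)(0.2958) = 0.420473.
Step k = 3:
  phi_33 = [rho(3) - phi_21 rho(2) - phi_22 rho(1)] / [1 - phi_21 rho(1) - phi_22 rho(2)]
    numerator   = -0.2879 - (0.420473)(-0.2971) - (-0.421476)(0.2958) = -0.03830508
    denominator = 1 - (0.420473)(0.2958) - (-0.421476)(-0.2971) = 0.75040377
  phi_33 = -0.03830508 / 0.75040377 = -0.051.
Therefore phi_{33} = -0.0510.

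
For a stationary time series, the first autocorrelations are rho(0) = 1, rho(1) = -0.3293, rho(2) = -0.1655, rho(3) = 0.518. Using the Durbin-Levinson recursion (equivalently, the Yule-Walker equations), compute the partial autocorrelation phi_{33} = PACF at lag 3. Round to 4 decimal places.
\phi_{33} = 0.4280

The PACF at lag k is phi_{kk}, the last component of the solution
to the Yule-Walker system G_k phi = r_k where
  (G_k)_{ij} = rho(|i - j|), (r_k)_i = rho(i), i,j = 1..k.
Equivalently, Durbin-Levinson gives phi_{kk} iteratively:
  phi_{11} = rho(1)
  phi_{kk} = [rho(k) - sum_{j=1..k-1} phi_{k-1,j} rho(k-j)]
            / [1 - sum_{j=1..k-1} phi_{k-1,j} rho(j)],
  phi_{k,j} = phi_{k-1,j} - phi_{kk} phi_{k-1,k-j},  j = 1..k-1.
Step k = 1:
  phi_11 = rho(1) = -0.3293.
Step k = 2:
  phi_22 = [rho(2) - phi_11 rho(1)] / [1 - phi_11 rho(1)] = [-0.1655 - (-0.3293)(-0.3293)] / [1 - (-0.3293)(-0.3293)]
         = -0.27393849 / 0.89156151 = -0.307257.
  Update: phi_21 = phi_11 - phi_22 phi_11 = -0.3293 - (-0.307257)(-0.3293) = -0.43048.
Step k = 3:
  phi_33 = [rho(3) - phi_21 rho(2) - phi_22 rho(1)] / [1 - phi_21 rho(1) - phi_22 rho(2)]
    numerator   = 0.518 - (-0.43048)(-0.1655) - (-0.307257)(-0.3293) = 0.34557589
    denominator = 1 - (-0.43048)(-0.3293) - (-0.307257)(-0.1655) = 0.807392
  phi_33 = 0.34557589 / 0.807392 = 0.428.
Therefore phi_{33} = 0.4280.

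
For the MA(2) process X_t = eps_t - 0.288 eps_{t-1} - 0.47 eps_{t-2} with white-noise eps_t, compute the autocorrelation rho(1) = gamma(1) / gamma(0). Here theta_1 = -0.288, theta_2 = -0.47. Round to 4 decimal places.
\rho(1) = -0.1171

For an MA(q) process with theta_0 = 1, the autocovariance is
  gamma(k) = sigma^2 * sum_{i=0..q-k} theta_i * theta_{i+k},
and rho(k) = gamma(k) / gamma(0). Sigma^2 cancels.
  numerator   = (1)*(-0.288) + (-0.288)*(-0.47) = -0.15264.
  denominator = (1)^2 + (-0.288)^2 + (-0.47)^2 = 1.303844.
  rho(1) = -0.15264 / 1.303844 = -0.1171.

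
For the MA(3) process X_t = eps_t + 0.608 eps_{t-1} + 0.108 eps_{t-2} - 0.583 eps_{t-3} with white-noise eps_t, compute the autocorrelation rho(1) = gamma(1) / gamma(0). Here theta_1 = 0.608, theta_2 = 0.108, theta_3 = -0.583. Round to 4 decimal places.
\rho(1) = 0.3548

For an MA(q) process with theta_0 = 1, the autocovariance is
  gamma(k) = sigma^2 * sum_{i=0..q-k} theta_i * theta_{i+k},
and rho(k) = gamma(k) / gamma(0). Sigma^2 cancels.
  numerator   = (1)*(0.608) + (0.608)*(0.108) + (0.108)*(-0.583) = 0.6107.
  denominator = (1)^2 + (0.608)^2 + (0.108)^2 + (-0.583)^2 = 1.721217.
  rho(1) = 0.6107 / 1.721217 = 0.3548.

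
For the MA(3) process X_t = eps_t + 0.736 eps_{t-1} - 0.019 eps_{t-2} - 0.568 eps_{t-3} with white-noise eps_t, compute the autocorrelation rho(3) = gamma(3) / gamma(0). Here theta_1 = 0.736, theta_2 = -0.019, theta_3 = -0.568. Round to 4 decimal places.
\rho(3) = -0.3046

For an MA(q) process with theta_0 = 1, the autocovariance is
  gamma(k) = sigma^2 * sum_{i=0..q-k} theta_i * theta_{i+k},
and rho(k) = gamma(k) / gamma(0). Sigma^2 cancels.
  numerator   = (1)*(-0.568) = -0.568.
  denominator = (1)^2 + (0.736)^2 + (-0.019)^2 + (-0.568)^2 = 1.864681.
  rho(3) = -0.568 / 1.864681 = -0.3046.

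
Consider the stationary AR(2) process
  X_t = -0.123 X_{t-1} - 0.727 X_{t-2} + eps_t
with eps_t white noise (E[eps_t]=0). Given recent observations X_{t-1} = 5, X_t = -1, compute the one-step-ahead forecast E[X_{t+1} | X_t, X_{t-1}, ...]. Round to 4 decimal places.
E[X_{t+1} \mid \mathcal F_t] = -3.5120

For an AR(p) model X_t = c + sum_i phi_i X_{t-i} + eps_t, the
one-step-ahead conditional mean is
  E[X_{t+1} | X_t, ...] = c + sum_i phi_i X_{t+1-i}.
Substitute known values:
  E[X_{t+1} | ...] = (-0.123) * (-1) + (-0.727) * (5)
                   = -3.5120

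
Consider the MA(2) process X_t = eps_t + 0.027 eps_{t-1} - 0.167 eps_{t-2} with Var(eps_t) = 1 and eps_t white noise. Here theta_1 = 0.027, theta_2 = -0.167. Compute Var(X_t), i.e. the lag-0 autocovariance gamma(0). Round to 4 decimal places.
\gamma(0) = 1.0286

For an MA(q) process X_t = eps_t + sum_i theta_i eps_{t-i} with
Var(eps_t) = sigma^2, the variance is
  gamma(0) = sigma^2 * (1 + sum_i theta_i^2).
  sum_i theta_i^2 = (0.027)^2 + (-0.167)^2 = 0.000729 + 0.027889 = 0.028618.
  gamma(0) = 1 * (1 + 0.028618) = 1 * 1.028618 = 1.028618, which rounds to 1.0286.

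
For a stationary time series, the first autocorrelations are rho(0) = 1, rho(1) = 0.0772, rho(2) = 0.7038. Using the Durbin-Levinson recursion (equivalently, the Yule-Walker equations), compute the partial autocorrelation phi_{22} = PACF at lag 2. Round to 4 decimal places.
\phi_{22} = 0.7020

The PACF at lag k is phi_{kk}, the last component of the solution
to the Yule-Walker system G_k phi = r_k where
  (G_k)_{ij} = rho(|i - j|), (r_k)_i = rho(i), i,j = 1..k.
Equivalently, Durbin-Levinson gives phi_{kk} iteratively:
  phi_{11} = rho(1)
  phi_{kk} = [rho(k) - sum_{j=1..k-1} phi_{k-1,j} rho(k-j)]
            / [1 - sum_{j=1..k-1} phi_{k-1,j} rho(j)],
  phi_{k,j} = phi_{k-1,j} - phi_{kk} phi_{k-1,k-j},  j = 1..k-1.
Step k = 1:
  phi_11 = rho(1) = 0.0772.
Step k = 2:
  phi_22 = [rho(2) - phi_11 rho(1)] / [1 - phi_11 rho(1)] = [0.7038 - (0.0772)(0.0772)] / [1 - (0.0772)(0.0772)]
         = 0.69784016 / 0.99404016 = 0.702.
Therefore phi_{22} = 0.7020.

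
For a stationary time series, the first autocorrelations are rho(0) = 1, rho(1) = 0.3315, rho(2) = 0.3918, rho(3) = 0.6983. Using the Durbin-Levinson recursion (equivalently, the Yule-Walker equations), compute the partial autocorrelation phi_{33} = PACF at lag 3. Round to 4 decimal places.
\phi_{33} = 0.6301

The PACF at lag k is phi_{kk}, the last component of the solution
to the Yule-Walker system G_k phi = r_k where
  (G_k)_{ij} = rho(|i - j|), (r_k)_i = rho(i), i,j = 1..k.
Equivalently, Durbin-Levinson gives phi_{kk} iteratively:
  phi_{11} = rho(1)
  phi_{kk} = [rho(k) - sum_{j=1..k-1} phi_{k-1,j} rho(k-j)]
            / [1 - sum_{j=1..k-1} phi_{k-1,j} rho(j)],
  phi_{k,j} = phi_{k-1,j} - phi_{kk} phi_{k-1,k-j},  j = 1..k-1.
Step k = 1:
  phi_11 = rho(1) = 0.3315.
Step k = 2:
  phi_22 = [rho(2) - phi_11 rho(1)] / [1 - phi_11 rho(1)] = [0.3918 - (0.3315)(0.3315)] / [1 - (0.3315)(0.3315)]
         = 0.28190775 / 0.89010775 = 0.316712.
  Update: phi_21 = phi_11 - phi_22 phi_11 = 0.3315 - (0.316712)(0.3315) = 0.22651.
Step k = 3:
  phi_33 = [rho(3) - phi_21 rho(2) - phi_22 rho(1)] / [1 - phi_21 rho(1) - phi_22 rho(2)]
    numerator   = 0.6983 - (0.22651)(0.3918) - (0.316712)(0.3315) = 0.50456338
    denominator = 1 - (0.22651)(0.3315) - (0.316712)(0.3918) = 0.8008242
  phi_33 = 0.50456338 / 0.8008242 = 0.6301.
Therefore phi_{33} = 0.6301.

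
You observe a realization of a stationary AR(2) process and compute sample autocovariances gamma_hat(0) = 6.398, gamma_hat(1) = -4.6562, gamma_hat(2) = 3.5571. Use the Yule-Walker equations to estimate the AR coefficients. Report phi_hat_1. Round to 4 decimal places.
\hat\phi_{1} = -0.6870

The Yule-Walker equations for an AR(p) process read, in matrix form,
  Gamma_p phi = r_p,   with   (Gamma_p)_{ij} = gamma(|i - j|),
                       (r_p)_i = gamma(i),   i,j = 1..p.
Substitute the sample gammas (Toeplitz matrix and right-hand side of size 2):
  Gamma_p = [[6.398, -4.6562], [-4.6562, 6.398]]
  r_p     = [-4.6562, 3.5571]
Written out:
  6.398 phi_1 - 4.6562 phi_2 = -4.6562
  -4.6562 phi_1 + 6.398 phi_2 = 3.5571
Solve by Cramer's rule:
  det = gamma(0)^2 - gamma(1)^2 = (6.398)^2 - (-4.6562)^2 = 40.934404 - 21.68019844 = 19.25420556
  phi_hat_1 = [gamma(1) gamma(0) - gamma(1) gamma(2)] / det = [(-4.6562)(6.398) - (-4.6562)(3.5571)] / 19.25420556 = -13.22779858 / 19.25420556 = -0.687
  phi_hat_2 = [gamma(0) gamma(2) - gamma(1)^2] / det = [(6.398)(3.5571) - (-4.6562)^2] / 19.25420556 = 1.07812736 / 19.25420556 = 0.056
So phi_hat = [-0.6870, 0.0560].
Therefore phi_hat_1 = -0.6870.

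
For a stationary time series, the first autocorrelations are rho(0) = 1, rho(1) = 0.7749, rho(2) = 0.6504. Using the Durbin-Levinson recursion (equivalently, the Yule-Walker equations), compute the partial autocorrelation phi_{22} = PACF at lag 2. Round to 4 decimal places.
\phi_{22} = 0.1250

The PACF at lag k is phi_{kk}, the last component of the solution
to the Yule-Walker system G_k phi = r_k where
  (G_k)_{ij} = rho(|i - j|), (r_k)_i = rho(i), i,j = 1..k.
Equivalently, Durbin-Levinson gives phi_{kk} iteratively:
  phi_{11} = rho(1)
  phi_{kk} = [rho(k) - sum_{j=1..k-1} phi_{k-1,j} rho(k-j)]
            / [1 - sum_{j=1..k-1} phi_{k-1,j} rho(j)],
  phi_{k,j} = phi_{k-1,j} - phi_{kk} phi_{k-1,k-j},  j = 1..k-1.
Step k = 1:
  phi_11 = rho(1) = 0.7749.
Step k = 2:
  phi_22 = [rho(2) - phi_11 rho(1)] / [1 - phi_11 rho(1)] = [0.6504 - (0.7749)(0.7749)] / [1 - (0.7749)(0.7749)]
         = 0.04992999 / 0.39952999 = 0.125.
Therefore phi_{22} = 0.1250.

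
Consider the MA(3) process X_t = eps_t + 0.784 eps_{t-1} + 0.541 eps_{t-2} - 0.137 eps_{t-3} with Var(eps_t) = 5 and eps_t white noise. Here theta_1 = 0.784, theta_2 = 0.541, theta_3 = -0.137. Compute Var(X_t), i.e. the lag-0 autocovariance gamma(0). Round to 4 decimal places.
\gamma(0) = 9.6305

For an MA(q) process X_t = eps_t + sum_i theta_i eps_{t-i} with
Var(eps_t) = sigma^2, the variance is
  gamma(0) = sigma^2 * (1 + sum_i theta_i^2).
  sum_i theta_i^2 = (0.784)^2 + (0.541)^2 + (-0.137)^2 = 0.614656 + 0.292681 + 0.018769 = 0.926106.
  gamma(0) = 5 * (1 + 0.926106) = 5 * 1.926106 = 9.63053, which rounds to 9.6305.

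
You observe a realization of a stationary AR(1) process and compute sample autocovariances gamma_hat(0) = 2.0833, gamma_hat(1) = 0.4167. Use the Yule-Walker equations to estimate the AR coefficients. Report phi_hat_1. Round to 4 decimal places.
\hat\phi_{1} = 0.2000

The Yule-Walker equations for an AR(p) process read, in matrix form,
  Gamma_p phi = r_p,   with   (Gamma_p)_{ij} = gamma(|i - j|),
                       (r_p)_i = gamma(i),   i,j = 1..p.
Substitute the sample gammas (Toeplitz matrix and right-hand side of size 1):
  Gamma_p = [[2.0833]]
  r_p     = [0.4167]
With p = 1 this is the single equation gamma(0) phi_1 = gamma(1):
  phi_hat_1 = gamma(1) / gamma(0) = 0.4167 / 2.0833 = 0.2000.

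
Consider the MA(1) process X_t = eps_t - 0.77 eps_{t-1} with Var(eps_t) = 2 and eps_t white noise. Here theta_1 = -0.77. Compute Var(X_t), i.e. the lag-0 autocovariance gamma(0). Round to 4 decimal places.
\gamma(0) = 3.1858

For an MA(q) process X_t = eps_t + sum_i theta_i eps_{t-i} with
Var(eps_t) = sigma^2, the variance is
  gamma(0) = sigma^2 * (1 + sum_i theta_i^2).
  sum_i theta_i^2 = (-0.77)^2 = 0.5929.
  gamma(0) = 2 * (1 + 0.5929) = 2 * 1.5929 = 3.1858.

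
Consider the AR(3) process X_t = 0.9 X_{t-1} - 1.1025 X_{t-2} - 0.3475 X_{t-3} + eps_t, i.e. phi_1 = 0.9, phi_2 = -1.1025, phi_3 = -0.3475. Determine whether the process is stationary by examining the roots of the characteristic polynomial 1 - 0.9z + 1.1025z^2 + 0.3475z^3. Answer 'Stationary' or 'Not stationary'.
\text{Not stationary}

The AR(p) characteristic polynomial is P(z) = 1 - 0.9z + 1.1025z^2 + 0.3475z^3.
Stationarity requires all roots to lie outside the unit circle, i.e. |z| > 1 for every root.
Degree 3: look for a simple real root z0 first, then factor out (1 - z/z0) and solve the remaining quadratic.
Testing z0 = -4: P(-4) = 1 + (-0.9)(-4) + (1.1025)(-4)^2 + (0.3475)(-4)^3
  = 1 + (3.6) + (17.64) + (-22.24) = 0.  So z_0 = -4 is a root, |z_0| = 4.
Divide out the factor (1 + 0.25 z) = (1 - z/z0) (since 1/z0 = -0.25):
  P(z) = (1 + 0.25 z)(1 + (-1.15) z + (1.39) z^2)
  [check: z-coef -1.15 - (-0.25) = -0.9; z^2-coef 1.39 - (-0.25)(-1.15) = 1.1025; z^3-coef -(-0.25)(1.39) = 0.3475.]
Remaining roots from the quadratic factor 1 + (-1.15) z + (1.39) z^2:
  Set 1 + (-1.15) z + (1.39) z^2 = 0, i.e. a z^2 + b z + c = 0 with a = 1.39, b = -1.15, c = 1.
  Discriminant D = b^2 - 4ac = (-1.15)^2 - 4*(1.39)*1 = 1.3225 - (5.56) = -4.2375.
  D < 0, so the roots are the complex-conjugate pair z = (-b +/- i sqrt(-D)) / (2a) = 0.4137 +/- 0.7405i.
  For a conjugate pair |z|^2 = z * conj(z) = (product of roots) = c/a = 1/(1.39) = 0.719424, so |z| = sqrt(0.719424) = 0.8482 for both roots.
Moduli of all roots: 4.0000, 0.8482, 0.8482.
All moduli strictly greater than 1? No.
Verdict: Not stationary.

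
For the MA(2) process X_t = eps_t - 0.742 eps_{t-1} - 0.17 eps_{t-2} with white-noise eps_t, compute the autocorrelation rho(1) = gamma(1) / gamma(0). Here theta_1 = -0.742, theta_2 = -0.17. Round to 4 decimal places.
\rho(1) = -0.3899

For an MA(q) process with theta_0 = 1, the autocovariance is
  gamma(k) = sigma^2 * sum_{i=0..q-k} theta_i * theta_{i+k},
and rho(k) = gamma(k) / gamma(0). Sigma^2 cancels.
  numerator   = (1)*(-0.742) + (-0.742)*(-0.17) = -0.61586.
  denominator = (1)^2 + (-0.742)^2 + (-0.17)^2 = 1.579464.
  rho(1) = -0.61586 / 1.579464 = -0.3899.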